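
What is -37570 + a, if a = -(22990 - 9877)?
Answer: -50683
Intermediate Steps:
a = -13113 (a = -1*13113 = -13113)
-37570 + a = -37570 - 13113 = -50683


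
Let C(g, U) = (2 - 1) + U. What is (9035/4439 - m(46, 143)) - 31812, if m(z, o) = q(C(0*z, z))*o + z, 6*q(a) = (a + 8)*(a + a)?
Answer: -2065124426/13317 ≈ -1.5507e+5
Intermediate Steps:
C(g, U) = 1 + U
q(a) = a*(8 + a)/3 (q(a) = ((a + 8)*(a + a))/6 = ((8 + a)*(2*a))/6 = (2*a*(8 + a))/6 = a*(8 + a)/3)
m(z, o) = z + o*(1 + z)*(9 + z)/3 (m(z, o) = ((1 + z)*(8 + (1 + z))/3)*o + z = ((1 + z)*(9 + z)/3)*o + z = o*(1 + z)*(9 + z)/3 + z = z + o*(1 + z)*(9 + z)/3)
(9035/4439 - m(46, 143)) - 31812 = (9035/4439 - (46 + (⅓)*143*(1 + 46)*(9 + 46))) - 31812 = (9035*(1/4439) - (46 + (⅓)*143*47*55)) - 31812 = (9035/4439 - (46 + 369655/3)) - 31812 = (9035/4439 - 1*369793/3) - 31812 = (9035/4439 - 369793/3) - 31812 = -1641484022/13317 - 31812 = -2065124426/13317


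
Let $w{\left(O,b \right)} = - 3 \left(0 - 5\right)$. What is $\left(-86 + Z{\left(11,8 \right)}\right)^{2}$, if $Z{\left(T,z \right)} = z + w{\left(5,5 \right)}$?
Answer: $3969$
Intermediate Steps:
$w{\left(O,b \right)} = 15$ ($w{\left(O,b \right)} = \left(-3\right) \left(-5\right) = 15$)
$Z{\left(T,z \right)} = 15 + z$ ($Z{\left(T,z \right)} = z + 15 = 15 + z$)
$\left(-86 + Z{\left(11,8 \right)}\right)^{2} = \left(-86 + \left(15 + 8\right)\right)^{2} = \left(-86 + 23\right)^{2} = \left(-63\right)^{2} = 3969$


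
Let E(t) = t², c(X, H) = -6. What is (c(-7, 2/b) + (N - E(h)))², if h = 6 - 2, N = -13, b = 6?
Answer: 1225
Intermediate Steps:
h = 4
(c(-7, 2/b) + (N - E(h)))² = (-6 + (-13 - 1*4²))² = (-6 + (-13 - 1*16))² = (-6 + (-13 - 16))² = (-6 - 29)² = (-35)² = 1225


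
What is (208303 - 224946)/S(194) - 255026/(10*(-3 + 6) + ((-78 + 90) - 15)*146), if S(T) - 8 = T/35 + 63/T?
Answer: -1227385143/2134316 ≈ -575.07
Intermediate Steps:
S(T) = 8 + 63/T + T/35 (S(T) = 8 + (T/35 + 63/T) = 8 + (63/T + T/35) = 8 + 63/T + T/35)
(208303 - 224946)/S(194) - 255026/(10*(-3 + 6) + ((-78 + 90) - 15)*146) = (208303 - 224946)/(8 + 63/194 + (1/35)*194) - 255026/(10*(-3 + 6) + ((-78 + 90) - 15)*146) = -16643/(8 + 63*(1/194) + 194/35) - 255026/(10*3 + (12 - 15)*146) = -16643/(8 + 63/194 + 194/35) - 255026/(30 - 3*146) = -16643/94161/6790 - 255026/(30 - 438) = -16643*6790/94161 - 255026/(-408) = -113005970/94161 - 255026*(-1/408) = -113005970/94161 + 127513/204 = -1227385143/2134316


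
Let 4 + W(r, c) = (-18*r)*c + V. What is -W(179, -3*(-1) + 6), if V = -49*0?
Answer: 29002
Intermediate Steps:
V = 0
W(r, c) = -4 - 18*c*r (W(r, c) = -4 + ((-18*r)*c + 0) = -4 + (-18*c*r + 0) = -4 - 18*c*r)
-W(179, -3*(-1) + 6) = -(-4 - 18*(-3*(-1) + 6)*179) = -(-4 - 18*(3 + 6)*179) = -(-4 - 18*9*179) = -(-4 - 28998) = -1*(-29002) = 29002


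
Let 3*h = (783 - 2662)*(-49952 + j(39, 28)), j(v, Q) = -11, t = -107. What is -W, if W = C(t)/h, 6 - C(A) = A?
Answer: -339/93880477 ≈ -3.6110e-6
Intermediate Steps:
C(A) = 6 - A
h = 93880477/3 (h = ((783 - 2662)*(-49952 - 11))/3 = (-1879*(-49963))/3 = (⅓)*93880477 = 93880477/3 ≈ 3.1294e+7)
W = 339/93880477 (W = (6 - 1*(-107))/(93880477/3) = (6 + 107)*(3/93880477) = 113*(3/93880477) = 339/93880477 ≈ 3.6110e-6)
-W = -1*339/93880477 = -339/93880477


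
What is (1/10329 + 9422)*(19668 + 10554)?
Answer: 980400058086/3443 ≈ 2.8475e+8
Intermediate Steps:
(1/10329 + 9422)*(19668 + 10554) = (1/10329 + 9422)*30222 = (97319839/10329)*30222 = 980400058086/3443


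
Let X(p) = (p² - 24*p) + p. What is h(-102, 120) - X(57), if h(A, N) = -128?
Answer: -2066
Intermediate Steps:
X(p) = p² - 23*p
h(-102, 120) - X(57) = -128 - 57*(-23 + 57) = -128 - 57*34 = -128 - 1*1938 = -128 - 1938 = -2066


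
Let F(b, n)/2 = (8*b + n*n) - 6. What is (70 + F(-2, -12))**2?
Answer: 98596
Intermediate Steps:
F(b, n) = -12 + 2*n**2 + 16*b (F(b, n) = 2*((8*b + n*n) - 6) = 2*((8*b + n**2) - 6) = 2*((n**2 + 8*b) - 6) = 2*(-6 + n**2 + 8*b) = -12 + 2*n**2 + 16*b)
(70 + F(-2, -12))**2 = (70 + (-12 + 2*(-12)**2 + 16*(-2)))**2 = (70 + (-12 + 2*144 - 32))**2 = (70 + (-12 + 288 - 32))**2 = (70 + 244)**2 = 314**2 = 98596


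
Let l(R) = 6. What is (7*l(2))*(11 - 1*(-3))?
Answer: 588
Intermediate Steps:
(7*l(2))*(11 - 1*(-3)) = (7*6)*(11 - 1*(-3)) = 42*(11 + 3) = 42*14 = 588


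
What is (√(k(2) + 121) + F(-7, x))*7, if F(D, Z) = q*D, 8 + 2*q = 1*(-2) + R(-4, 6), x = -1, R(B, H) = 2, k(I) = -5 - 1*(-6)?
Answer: 196 + 7*√122 ≈ 273.32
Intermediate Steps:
k(I) = 1 (k(I) = -5 + 6 = 1)
q = -4 (q = -4 + (1*(-2) + 2)/2 = -4 + (-2 + 2)/2 = -4 + (½)*0 = -4 + 0 = -4)
F(D, Z) = -4*D
(√(k(2) + 121) + F(-7, x))*7 = (√(1 + 121) - 4*(-7))*7 = (√122 + 28)*7 = (28 + √122)*7 = 196 + 7*√122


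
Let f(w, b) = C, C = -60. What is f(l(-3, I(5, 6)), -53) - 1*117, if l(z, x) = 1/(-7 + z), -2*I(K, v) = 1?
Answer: -177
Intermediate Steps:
I(K, v) = -½ (I(K, v) = -½*1 = -½)
f(w, b) = -60
f(l(-3, I(5, 6)), -53) - 1*117 = -60 - 1*117 = -60 - 117 = -177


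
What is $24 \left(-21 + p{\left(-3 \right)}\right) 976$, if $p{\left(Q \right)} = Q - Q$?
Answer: $-491904$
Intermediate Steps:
$p{\left(Q \right)} = 0$
$24 \left(-21 + p{\left(-3 \right)}\right) 976 = 24 \left(-21 + 0\right) 976 = 24 \left(-21\right) 976 = \left(-504\right) 976 = -491904$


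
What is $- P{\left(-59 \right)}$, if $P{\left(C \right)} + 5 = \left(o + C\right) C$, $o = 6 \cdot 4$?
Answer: $-2060$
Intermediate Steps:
$o = 24$
$P{\left(C \right)} = -5 + C \left(24 + C\right)$ ($P{\left(C \right)} = -5 + \left(24 + C\right) C = -5 + C \left(24 + C\right)$)
$- P{\left(-59 \right)} = - (-5 + \left(-59\right)^{2} + 24 \left(-59\right)) = - (-5 + 3481 - 1416) = \left(-1\right) 2060 = -2060$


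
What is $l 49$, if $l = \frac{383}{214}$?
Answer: $\frac{18767}{214} \approx 87.696$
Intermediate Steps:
$l = \frac{383}{214}$ ($l = 383 \cdot \frac{1}{214} = \frac{383}{214} \approx 1.7897$)
$l 49 = \frac{383}{214} \cdot 49 = \frac{18767}{214}$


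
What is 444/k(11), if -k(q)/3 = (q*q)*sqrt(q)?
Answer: -148*sqrt(11)/1331 ≈ -0.36879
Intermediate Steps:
k(q) = -3*q**(5/2) (k(q) = -3*q*q*sqrt(q) = -3*q**2*sqrt(q) = -3*q**(5/2))
444/k(11) = 444/((-363*sqrt(11))) = 444*(-sqrt(11)/3993) = -148*sqrt(11)/1331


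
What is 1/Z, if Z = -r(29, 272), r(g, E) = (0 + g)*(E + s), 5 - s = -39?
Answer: -1/9164 ≈ -0.00010912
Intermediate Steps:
s = 44 (s = 5 - 1*(-39) = 5 + 39 = 44)
r(g, E) = g*(44 + E) (r(g, E) = (0 + g)*(E + 44) = g*(44 + E))
Z = -9164 (Z = -29*(44 + 272) = -29*316 = -1*9164 = -9164)
1/Z = 1/(-9164) = -1/9164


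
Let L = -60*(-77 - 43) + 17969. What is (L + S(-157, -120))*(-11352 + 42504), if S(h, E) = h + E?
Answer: 775435584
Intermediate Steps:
S(h, E) = E + h
L = 25169 (L = -60*(-120) + 17969 = 7200 + 17969 = 25169)
(L + S(-157, -120))*(-11352 + 42504) = (25169 + (-120 - 157))*(-11352 + 42504) = (25169 - 277)*31152 = 24892*31152 = 775435584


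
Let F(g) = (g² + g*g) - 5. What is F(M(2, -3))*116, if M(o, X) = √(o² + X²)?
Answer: 2436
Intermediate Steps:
M(o, X) = √(X² + o²)
F(g) = -5 + 2*g² (F(g) = (g² + g²) - 5 = 2*g² - 5 = -5 + 2*g²)
F(M(2, -3))*116 = (-5 + 2*(√((-3)² + 2²))²)*116 = (-5 + 2*(√(9 + 4))²)*116 = (-5 + 2*(√13)²)*116 = (-5 + 2*13)*116 = (-5 + 26)*116 = 21*116 = 2436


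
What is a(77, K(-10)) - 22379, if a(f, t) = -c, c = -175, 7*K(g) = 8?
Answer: -22204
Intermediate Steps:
K(g) = 8/7 (K(g) = (⅐)*8 = 8/7)
a(f, t) = 175 (a(f, t) = -1*(-175) = 175)
a(77, K(-10)) - 22379 = 175 - 22379 = -22204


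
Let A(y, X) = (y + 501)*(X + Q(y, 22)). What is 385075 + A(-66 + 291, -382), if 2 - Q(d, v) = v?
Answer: 93223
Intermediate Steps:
Q(d, v) = 2 - v
A(y, X) = (-20 + X)*(501 + y) (A(y, X) = (y + 501)*(X + (2 - 1*22)) = (501 + y)*(X + (2 - 22)) = (501 + y)*(X - 20) = (501 + y)*(-20 + X) = (-20 + X)*(501 + y))
385075 + A(-66 + 291, -382) = 385075 + (-10020 - 20*(-66 + 291) + 501*(-382) - 382*(-66 + 291)) = 385075 + (-10020 - 20*225 - 191382 - 382*225) = 385075 + (-10020 - 4500 - 191382 - 85950) = 385075 - 291852 = 93223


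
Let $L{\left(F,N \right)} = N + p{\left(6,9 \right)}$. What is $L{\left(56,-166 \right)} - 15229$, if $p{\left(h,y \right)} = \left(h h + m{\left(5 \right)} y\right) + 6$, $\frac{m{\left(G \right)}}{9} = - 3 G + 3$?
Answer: $-16325$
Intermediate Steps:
$m{\left(G \right)} = 27 - 27 G$ ($m{\left(G \right)} = 9 \left(- 3 G + 3\right) = 9 \left(3 - 3 G\right) = 27 - 27 G$)
$p{\left(h,y \right)} = 6 + h^{2} - 108 y$ ($p{\left(h,y \right)} = \left(h h + \left(27 - 135\right) y\right) + 6 = \left(h^{2} + \left(27 - 135\right) y\right) + 6 = \left(h^{2} - 108 y\right) + 6 = 6 + h^{2} - 108 y$)
$L{\left(F,N \right)} = -930 + N$ ($L{\left(F,N \right)} = N + \left(6 + 6^{2} - 972\right) = N + \left(6 + 36 - 972\right) = N - 930 = -930 + N$)
$L{\left(56,-166 \right)} - 15229 = \left(-930 - 166\right) - 15229 = -1096 - 15229 = -16325$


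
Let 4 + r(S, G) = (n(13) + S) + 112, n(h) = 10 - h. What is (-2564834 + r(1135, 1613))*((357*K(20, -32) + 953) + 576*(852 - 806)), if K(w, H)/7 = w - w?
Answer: -70368091706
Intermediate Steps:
K(w, H) = 0 (K(w, H) = 7*(w - w) = 7*0 = 0)
r(S, G) = 105 + S (r(S, G) = -4 + (((10 - 1*13) + S) + 112) = -4 + (((10 - 13) + S) + 112) = -4 + ((-3 + S) + 112) = -4 + (109 + S) = 105 + S)
(-2564834 + r(1135, 1613))*((357*K(20, -32) + 953) + 576*(852 - 806)) = (-2564834 + (105 + 1135))*((357*0 + 953) + 576*(852 - 806)) = (-2564834 + 1240)*((0 + 953) + 576*46) = -2563594*(953 + 26496) = -2563594*27449 = -70368091706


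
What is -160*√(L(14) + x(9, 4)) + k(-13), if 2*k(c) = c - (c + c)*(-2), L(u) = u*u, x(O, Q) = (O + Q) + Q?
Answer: -65/2 - 160*√213 ≈ -2367.6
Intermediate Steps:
x(O, Q) = O + 2*Q
L(u) = u²
k(c) = 5*c/2 (k(c) = (c - (c + c)*(-2))/2 = (c - 2*c*(-2))/2 = (c - (-4)*c)/2 = (c + 4*c)/2 = (5*c)/2 = 5*c/2)
-160*√(L(14) + x(9, 4)) + k(-13) = -160*√(14² + (9 + 2*4)) + (5/2)*(-13) = -160*√(196 + (9 + 8)) - 65/2 = -160*√(196 + 17) - 65/2 = -160*√213 - 65/2 = -65/2 - 160*√213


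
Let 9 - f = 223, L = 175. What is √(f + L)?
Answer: I*√39 ≈ 6.245*I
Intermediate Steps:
f = -214 (f = 9 - 1*223 = 9 - 223 = -214)
√(f + L) = √(-214 + 175) = √(-39) = I*√39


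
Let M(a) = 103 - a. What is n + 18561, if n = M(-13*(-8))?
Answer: 18560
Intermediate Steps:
n = -1 (n = 103 - (-13)*(-8) = 103 - 1*104 = 103 - 104 = -1)
n + 18561 = -1 + 18561 = 18560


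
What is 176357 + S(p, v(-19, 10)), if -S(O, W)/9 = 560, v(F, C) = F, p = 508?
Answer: 171317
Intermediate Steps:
S(O, W) = -5040 (S(O, W) = -9*560 = -5040)
176357 + S(p, v(-19, 10)) = 176357 - 5040 = 171317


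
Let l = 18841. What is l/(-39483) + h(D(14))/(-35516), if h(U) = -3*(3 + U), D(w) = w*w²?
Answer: -343777553/1402278228 ≈ -0.24516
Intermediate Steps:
D(w) = w³
h(U) = -9 - 3*U
l/(-39483) + h(D(14))/(-35516) = 18841/(-39483) + (-9 - 3*14³)/(-35516) = 18841*(-1/39483) + (-9 - 3*2744)*(-1/35516) = -18841/39483 + (-9 - 8232)*(-1/35516) = -18841/39483 - 8241*(-1/35516) = -18841/39483 + 8241/35516 = -343777553/1402278228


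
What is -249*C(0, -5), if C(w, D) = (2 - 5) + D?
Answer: 1992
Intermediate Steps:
C(w, D) = -3 + D
-249*C(0, -5) = -249*(-3 - 5) = -249*(-8) = 1992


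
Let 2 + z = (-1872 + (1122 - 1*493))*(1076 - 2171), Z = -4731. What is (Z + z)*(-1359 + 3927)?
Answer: 3483111936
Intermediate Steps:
z = 1361083 (z = -2 + (-1872 + (1122 - 1*493))*(1076 - 2171) = -2 + (-1872 + (1122 - 493))*(-1095) = -2 + (-1872 + 629)*(-1095) = -2 - 1243*(-1095) = -2 + 1361085 = 1361083)
(Z + z)*(-1359 + 3927) = (-4731 + 1361083)*(-1359 + 3927) = 1356352*2568 = 3483111936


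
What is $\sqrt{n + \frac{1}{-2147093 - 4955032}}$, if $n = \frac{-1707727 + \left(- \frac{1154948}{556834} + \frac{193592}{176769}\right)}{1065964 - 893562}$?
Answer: $\frac{i \sqrt{1973666617365091237554988355884552819915590}}{446373801964463574150} \approx 3.1473 i$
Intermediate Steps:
$n = - \frac{84046677251635913}{8484849712614546}$ ($n = \frac{-1707727 + \left(\left(-1154948\right) \frac{1}{556834} + 193592 \cdot \frac{1}{176769}\right)}{172402} = \left(-1707727 + \left(- \frac{577474}{278417} + \frac{193592}{176769}\right)\right) \frac{1}{172402} = \left(-1707727 - \frac{48180197642}{49215494673}\right) \frac{1}{172402} = \left(- \frac{84046677251635913}{49215494673}\right) \frac{1}{172402} = - \frac{84046677251635913}{8484849712614546} \approx -9.9055$)
$\sqrt{n + \frac{1}{-2147093 - 4955032}} = \sqrt{- \frac{84046677251635913}{8484849712614546} + \frac{1}{-2147093 - 4955032}} = \sqrt{- \frac{84046677251635913}{8484849712614546} + \frac{1}{-7102125}} = \sqrt{- \frac{84046677251635913}{8484849712614546} - \frac{1}{7102125}} = \sqrt{- \frac{66323335128958269025519}{6695607029466953612250}} = \frac{i \sqrt{1973666617365091237554988355884552819915590}}{446373801964463574150}$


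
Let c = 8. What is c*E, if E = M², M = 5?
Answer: 200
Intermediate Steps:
E = 25 (E = 5² = 25)
c*E = 8*25 = 200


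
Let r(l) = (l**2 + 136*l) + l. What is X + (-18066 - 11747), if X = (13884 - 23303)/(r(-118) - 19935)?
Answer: -661153482/22177 ≈ -29813.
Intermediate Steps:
r(l) = l**2 + 137*l
X = 9419/22177 (X = (13884 - 23303)/(-118*(137 - 118) - 19935) = -9419/(-118*19 - 19935) = -9419/(-2242 - 19935) = -9419/(-22177) = -9419*(-1/22177) = 9419/22177 ≈ 0.42472)
X + (-18066 - 11747) = 9419/22177 + (-18066 - 11747) = 9419/22177 - 29813 = -661153482/22177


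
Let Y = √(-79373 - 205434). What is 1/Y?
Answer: -I*√284807/284807 ≈ -0.0018738*I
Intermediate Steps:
Y = I*√284807 (Y = √(-284807) = I*√284807 ≈ 533.67*I)
1/Y = 1/(I*√284807) = -I*√284807/284807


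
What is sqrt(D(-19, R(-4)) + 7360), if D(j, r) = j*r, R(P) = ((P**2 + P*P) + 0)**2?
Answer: 24*I*sqrt(21) ≈ 109.98*I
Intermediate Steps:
R(P) = 4*P**4 (R(P) = ((P**2 + P**2) + 0)**2 = (2*P**2 + 0)**2 = (2*P**2)**2 = 4*P**4)
sqrt(D(-19, R(-4)) + 7360) = sqrt(-76*(-4)**4 + 7360) = sqrt(-76*256 + 7360) = sqrt(-19*1024 + 7360) = sqrt(-19456 + 7360) = sqrt(-12096) = 24*I*sqrt(21)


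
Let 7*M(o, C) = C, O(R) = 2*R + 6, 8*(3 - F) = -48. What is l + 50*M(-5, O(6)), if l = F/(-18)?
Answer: 1793/14 ≈ 128.07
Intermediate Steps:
F = 9 (F = 3 - ⅛*(-48) = 3 + 6 = 9)
O(R) = 6 + 2*R
M(o, C) = C/7
l = -½ (l = 9/(-18) = 9*(-1/18) = -½ ≈ -0.50000)
l + 50*M(-5, O(6)) = -½ + 50*((6 + 2*6)/7) = -½ + 50*((6 + 12)/7) = -½ + 50*((⅐)*18) = -½ + 50*(18/7) = -½ + 900/7 = 1793/14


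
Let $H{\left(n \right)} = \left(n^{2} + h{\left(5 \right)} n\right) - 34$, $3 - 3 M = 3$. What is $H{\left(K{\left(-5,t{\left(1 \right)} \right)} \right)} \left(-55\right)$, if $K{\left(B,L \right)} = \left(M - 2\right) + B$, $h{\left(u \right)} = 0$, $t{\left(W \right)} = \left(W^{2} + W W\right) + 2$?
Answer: $-825$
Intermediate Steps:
$t{\left(W \right)} = 2 + 2 W^{2}$ ($t{\left(W \right)} = \left(W^{2} + W^{2}\right) + 2 = 2 W^{2} + 2 = 2 + 2 W^{2}$)
$M = 0$ ($M = 1 - 1 = 0$)
$K{\left(B,L \right)} = -2 + B$ ($K{\left(B,L \right)} = \left(0 - 2\right) + B = -2 + B$)
$H{\left(n \right)} = -34 + n^{2}$ ($H{\left(n \right)} = \left(n^{2} + 0 n\right) - 34 = \left(n^{2} + 0\right) - 34 = n^{2} - 34 = -34 + n^{2}$)
$H{\left(K{\left(-5,t{\left(1 \right)} \right)} \right)} \left(-55\right) = \left(-34 + \left(-2 - 5\right)^{2}\right) \left(-55\right) = \left(-34 + \left(-7\right)^{2}\right) \left(-55\right) = \left(-34 + 49\right) \left(-55\right) = 15 \left(-55\right) = -825$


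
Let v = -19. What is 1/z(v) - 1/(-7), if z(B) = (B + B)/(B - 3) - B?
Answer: 305/1596 ≈ 0.19110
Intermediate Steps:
z(B) = -B + 2*B/(-3 + B) (z(B) = (2*B)/(-3 + B) - B = 2*B/(-3 + B) - B = -B + 2*B/(-3 + B))
1/z(v) - 1/(-7) = 1/(-19*(5 - 1*(-19))/(-3 - 19)) - 1/(-7) = 1/(-19*(5 + 19)/(-22)) - 1*(-1/7) = 1/(-19*(-1/22)*24) + 1/7 = 1/(228/11) + 1/7 = 11/228 + 1/7 = 305/1596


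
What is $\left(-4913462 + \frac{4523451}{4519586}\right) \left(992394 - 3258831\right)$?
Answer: $\frac{50330334800845159797}{4519586} \approx 1.1136 \cdot 10^{13}$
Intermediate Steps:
$\left(-4913462 + \frac{4523451}{4519586}\right) \left(992394 - 3258831\right) = \left(-4913462 + 4523451 \cdot \frac{1}{4519586}\right) \left(-2266437\right) = \left(-4913462 + \frac{4523451}{4519586}\right) \left(-2266437\right) = \left(- \frac{22206809543281}{4519586}\right) \left(-2266437\right) = \frac{50330334800845159797}{4519586}$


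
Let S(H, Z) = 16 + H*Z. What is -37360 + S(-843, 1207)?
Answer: -1054845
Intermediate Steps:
-37360 + S(-843, 1207) = -37360 + (16 - 843*1207) = -37360 + (16 - 1017501) = -37360 - 1017485 = -1054845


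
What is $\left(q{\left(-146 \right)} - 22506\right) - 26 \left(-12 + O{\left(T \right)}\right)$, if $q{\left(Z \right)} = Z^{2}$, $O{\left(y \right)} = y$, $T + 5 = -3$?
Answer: $-670$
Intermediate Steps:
$T = -8$ ($T = -5 - 3 = -8$)
$\left(q{\left(-146 \right)} - 22506\right) - 26 \left(-12 + O{\left(T \right)}\right) = \left(\left(-146\right)^{2} - 22506\right) - 26 \left(-12 - 8\right) = \left(21316 - 22506\right) - -520 = -1190 + 520 = -670$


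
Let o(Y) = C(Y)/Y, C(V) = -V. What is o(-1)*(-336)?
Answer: 336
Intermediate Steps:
o(Y) = -1 (o(Y) = (-Y)/Y = -1)
o(-1)*(-336) = -1*(-336) = 336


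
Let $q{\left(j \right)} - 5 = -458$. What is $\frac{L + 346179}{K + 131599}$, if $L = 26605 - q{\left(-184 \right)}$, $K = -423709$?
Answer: $- \frac{373237}{292110} \approx -1.2777$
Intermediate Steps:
$q{\left(j \right)} = -453$ ($q{\left(j \right)} = 5 - 458 = -453$)
$L = 27058$ ($L = 26605 - -453 = 26605 + 453 = 27058$)
$\frac{L + 346179}{K + 131599} = \frac{27058 + 346179}{-423709 + 131599} = \frac{373237}{-292110} = 373237 \left(- \frac{1}{292110}\right) = - \frac{373237}{292110}$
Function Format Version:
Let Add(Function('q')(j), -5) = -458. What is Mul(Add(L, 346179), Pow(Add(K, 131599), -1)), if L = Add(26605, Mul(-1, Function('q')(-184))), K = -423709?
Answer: Rational(-373237, 292110) ≈ -1.2777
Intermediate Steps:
Function('q')(j) = -453 (Function('q')(j) = Add(5, -458) = -453)
L = 27058 (L = Add(26605, Mul(-1, -453)) = Add(26605, 453) = 27058)
Mul(Add(L, 346179), Pow(Add(K, 131599), -1)) = Mul(Add(27058, 346179), Pow(Add(-423709, 131599), -1)) = Mul(373237, Pow(-292110, -1)) = Mul(373237, Rational(-1, 292110)) = Rational(-373237, 292110)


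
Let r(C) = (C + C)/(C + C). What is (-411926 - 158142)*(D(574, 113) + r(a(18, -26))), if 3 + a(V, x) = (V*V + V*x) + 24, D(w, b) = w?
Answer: -327789100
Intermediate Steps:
a(V, x) = 21 + V² + V*x (a(V, x) = -3 + ((V*V + V*x) + 24) = -3 + ((V² + V*x) + 24) = -3 + (24 + V² + V*x) = 21 + V² + V*x)
r(C) = 1 (r(C) = (2*C)/((2*C)) = (2*C)*(1/(2*C)) = 1)
(-411926 - 158142)*(D(574, 113) + r(a(18, -26))) = (-411926 - 158142)*(574 + 1) = -570068*575 = -327789100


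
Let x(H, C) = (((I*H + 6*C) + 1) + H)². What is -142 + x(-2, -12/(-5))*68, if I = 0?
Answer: 301702/25 ≈ 12068.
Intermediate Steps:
x(H, C) = (1 + H + 6*C)² (x(H, C) = (((0*H + 6*C) + 1) + H)² = (((0 + 6*C) + 1) + H)² = ((6*C + 1) + H)² = ((1 + 6*C) + H)² = (1 + H + 6*C)²)
-142 + x(-2, -12/(-5))*68 = -142 + (1 - 2 + 6*(-12/(-5)))²*68 = -142 + (1 - 2 + 6*(-12*(-⅕)))²*68 = -142 + (1 - 2 + 6*(12/5))²*68 = -142 + (1 - 2 + 72/5)²*68 = -142 + (67/5)²*68 = -142 + (4489/25)*68 = -142 + 305252/25 = 301702/25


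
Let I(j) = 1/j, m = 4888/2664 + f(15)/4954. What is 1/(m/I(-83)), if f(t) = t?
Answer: -1649682/251646787 ≈ -0.0065555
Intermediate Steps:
m = 3031889/1649682 (m = 4888/2664 + 15/4954 = 4888*(1/2664) + 15*(1/4954) = 611/333 + 15/4954 = 3031889/1649682 ≈ 1.8379)
1/(m/I(-83)) = 1/(3031889/(1649682*(1/(-83)))) = 1/(3031889/(1649682*(-1/83))) = 1/((3031889/1649682)*(-83)) = 1/(-251646787/1649682) = -1649682/251646787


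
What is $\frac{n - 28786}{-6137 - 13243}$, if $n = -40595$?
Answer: $\frac{23127}{6460} \approx 3.58$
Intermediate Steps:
$\frac{n - 28786}{-6137 - 13243} = \frac{-40595 - 28786}{-6137 - 13243} = - \frac{69381}{-19380} = \left(-69381\right) \left(- \frac{1}{19380}\right) = \frac{23127}{6460}$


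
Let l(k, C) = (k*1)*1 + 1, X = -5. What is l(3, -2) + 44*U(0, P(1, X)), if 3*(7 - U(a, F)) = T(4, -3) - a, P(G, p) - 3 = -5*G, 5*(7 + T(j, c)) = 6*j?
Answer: 5164/15 ≈ 344.27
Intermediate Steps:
T(j, c) = -7 + 6*j/5 (T(j, c) = -7 + (6*j)/5 = -7 + 6*j/5)
P(G, p) = 3 - 5*G
U(a, F) = 116/15 + a/3 (U(a, F) = 7 - ((-7 + (6/5)*4) - a)/3 = 7 - ((-7 + 24/5) - a)/3 = 7 - (-11/5 - a)/3 = 7 + (11/15 + a/3) = 116/15 + a/3)
l(k, C) = 1 + k (l(k, C) = k*1 + 1 = k + 1 = 1 + k)
l(3, -2) + 44*U(0, P(1, X)) = (1 + 3) + 44*(116/15 + (⅓)*0) = 4 + 44*(116/15 + 0) = 4 + 44*(116/15) = 4 + 5104/15 = 5164/15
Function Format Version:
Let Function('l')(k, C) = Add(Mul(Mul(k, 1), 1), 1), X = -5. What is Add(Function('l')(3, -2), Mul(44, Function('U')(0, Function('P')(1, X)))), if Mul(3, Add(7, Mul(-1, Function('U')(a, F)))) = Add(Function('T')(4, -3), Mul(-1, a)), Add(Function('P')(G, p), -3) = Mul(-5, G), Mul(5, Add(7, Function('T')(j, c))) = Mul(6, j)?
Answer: Rational(5164, 15) ≈ 344.27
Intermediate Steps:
Function('T')(j, c) = Add(-7, Mul(Rational(6, 5), j)) (Function('T')(j, c) = Add(-7, Mul(Rational(1, 5), Mul(6, j))) = Add(-7, Mul(Rational(6, 5), j)))
Function('P')(G, p) = Add(3, Mul(-5, G))
Function('U')(a, F) = Add(Rational(116, 15), Mul(Rational(1, 3), a)) (Function('U')(a, F) = Add(7, Mul(Rational(-1, 3), Add(Add(-7, Mul(Rational(6, 5), 4)), Mul(-1, a)))) = Add(7, Mul(Rational(-1, 3), Add(Add(-7, Rational(24, 5)), Mul(-1, a)))) = Add(7, Mul(Rational(-1, 3), Add(Rational(-11, 5), Mul(-1, a)))) = Add(7, Add(Rational(11, 15), Mul(Rational(1, 3), a))) = Add(Rational(116, 15), Mul(Rational(1, 3), a)))
Function('l')(k, C) = Add(1, k) (Function('l')(k, C) = Add(Mul(k, 1), 1) = Add(k, 1) = Add(1, k))
Add(Function('l')(3, -2), Mul(44, Function('U')(0, Function('P')(1, X)))) = Add(Add(1, 3), Mul(44, Add(Rational(116, 15), Mul(Rational(1, 3), 0)))) = Add(4, Mul(44, Add(Rational(116, 15), 0))) = Add(4, Mul(44, Rational(116, 15))) = Add(4, Rational(5104, 15)) = Rational(5164, 15)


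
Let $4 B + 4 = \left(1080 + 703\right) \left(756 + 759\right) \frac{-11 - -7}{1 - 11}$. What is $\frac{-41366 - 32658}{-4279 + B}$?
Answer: $- \frac{148048}{531689} \approx -0.27845$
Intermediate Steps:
$B = \frac{540247}{2}$ ($B = -1 + \frac{\left(1080 + 703\right) \left(756 + 759\right) \frac{-11 - -7}{1 - 11}}{4} = -1 + \frac{1783 \cdot 1515 \frac{-11 + \left(-3 + 10\right)}{-10}}{4} = -1 + \frac{2701245 \left(-11 + 7\right) \left(- \frac{1}{10}\right)}{4} = -1 + \frac{2701245 \left(\left(-4\right) \left(- \frac{1}{10}\right)\right)}{4} = -1 + \frac{2701245 \cdot \frac{2}{5}}{4} = -1 + \frac{1}{4} \cdot 1080498 = -1 + \frac{540249}{2} = \frac{540247}{2} \approx 2.7012 \cdot 10^{5}$)
$\frac{-41366 - 32658}{-4279 + B} = \frac{-41366 - 32658}{-4279 + \frac{540247}{2}} = - \frac{74024}{\frac{531689}{2}} = \left(-74024\right) \frac{2}{531689} = - \frac{148048}{531689}$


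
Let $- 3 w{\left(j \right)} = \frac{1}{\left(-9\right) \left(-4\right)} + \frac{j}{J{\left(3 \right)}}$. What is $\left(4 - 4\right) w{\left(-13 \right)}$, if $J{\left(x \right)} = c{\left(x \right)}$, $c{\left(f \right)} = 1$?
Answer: $0$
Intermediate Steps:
$J{\left(x \right)} = 1$
$w{\left(j \right)} = - \frac{1}{108} - \frac{j}{3}$ ($w{\left(j \right)} = - \frac{\frac{1}{\left(-9\right) \left(-4\right)} + \frac{j}{1}}{3} = - \frac{\left(- \frac{1}{9}\right) \left(- \frac{1}{4}\right) + j 1}{3} = - \frac{\frac{1}{36} + j}{3} = - \frac{1}{108} - \frac{j}{3}$)
$\left(4 - 4\right) w{\left(-13 \right)} = \left(4 - 4\right) \left(- \frac{1}{108} - - \frac{13}{3}\right) = \left(4 - 4\right) \left(- \frac{1}{108} + \frac{13}{3}\right) = 0 \cdot \frac{467}{108} = 0$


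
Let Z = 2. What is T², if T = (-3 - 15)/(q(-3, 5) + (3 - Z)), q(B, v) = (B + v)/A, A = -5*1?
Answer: 900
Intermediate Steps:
A = -5
q(B, v) = -B/5 - v/5 (q(B, v) = (B + v)/(-5) = (B + v)*(-⅕) = -B/5 - v/5)
T = -30 (T = (-3 - 15)/((-⅕*(-3) - ⅕*5) + (3 - 1*2)) = -18/((⅗ - 1) + (3 - 2)) = -18/(-⅖ + 1) = -18/⅗ = -18*5/3 = -30)
T² = (-30)² = 900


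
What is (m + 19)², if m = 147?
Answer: 27556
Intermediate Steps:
(m + 19)² = (147 + 19)² = 166² = 27556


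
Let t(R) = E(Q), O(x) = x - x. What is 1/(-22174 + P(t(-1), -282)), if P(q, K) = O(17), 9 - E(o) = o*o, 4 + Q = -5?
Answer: -1/22174 ≈ -4.5098e-5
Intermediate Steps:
Q = -9 (Q = -4 - 5 = -9)
E(o) = 9 - o² (E(o) = 9 - o*o = 9 - o²)
O(x) = 0
t(R) = -72 (t(R) = 9 - 1*(-9)² = 9 - 1*81 = 9 - 81 = -72)
P(q, K) = 0
1/(-22174 + P(t(-1), -282)) = 1/(-22174 + 0) = 1/(-22174) = -1/22174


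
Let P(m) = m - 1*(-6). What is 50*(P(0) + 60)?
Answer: 3300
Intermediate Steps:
P(m) = 6 + m (P(m) = m + 6 = 6 + m)
50*(P(0) + 60) = 50*((6 + 0) + 60) = 50*(6 + 60) = 50*66 = 3300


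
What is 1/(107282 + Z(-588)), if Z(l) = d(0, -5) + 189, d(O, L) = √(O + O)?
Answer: 1/107471 ≈ 9.3048e-6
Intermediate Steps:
d(O, L) = √2*√O (d(O, L) = √(2*O) = √2*√O)
Z(l) = 189 (Z(l) = √2*√0 + 189 = √2*0 + 189 = 0 + 189 = 189)
1/(107282 + Z(-588)) = 1/(107282 + 189) = 1/107471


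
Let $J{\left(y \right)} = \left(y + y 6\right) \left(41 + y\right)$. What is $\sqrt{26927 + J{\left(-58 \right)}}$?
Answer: $\sqrt{33829} \approx 183.93$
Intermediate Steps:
$J{\left(y \right)} = 7 y \left(41 + y\right)$ ($J{\left(y \right)} = \left(y + 6 y\right) \left(41 + y\right) = 7 y \left(41 + y\right)$)
$\sqrt{26927 + J{\left(-58 \right)}} = \sqrt{26927 + 7 \left(-58\right) \left(41 - 58\right)} = \sqrt{26927 + 7 \left(-58\right) \left(-17\right)} = \sqrt{26927 + 6902} = \sqrt{33829}$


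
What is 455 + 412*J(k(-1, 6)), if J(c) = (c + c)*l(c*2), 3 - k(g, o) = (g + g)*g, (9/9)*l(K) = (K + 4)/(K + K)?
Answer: 1691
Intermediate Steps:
l(K) = (4 + K)/(2*K) (l(K) = (K + 4)/(K + K) = (4 + K)/((2*K)) = (4 + K)*(1/(2*K)) = (4 + K)/(2*K))
k(g, o) = 3 - 2*g² (k(g, o) = 3 - (g + g)*g = 3 - 2*g*g = 3 - 2*g²)
J(c) = 2 + c (J(c) = (c + c)*((4 + c*2)/(2*((c*2)))) = (2*c)*((4 + 2*c)/(2*((2*c)))) = (2*c)*((1/(2*c))*(4 + 2*c)/2) = (2*c)*((4 + 2*c)/(4*c)) = 2 + c)
455 + 412*J(k(-1, 6)) = 455 + 412*(2 + (3 - 2*(-1)²)) = 455 + 412*(2 + (3 - 2*1)) = 455 + 412*(2 + (3 - 2)) = 455 + 412*(2 + 1) = 455 + 412*3 = 455 + 1236 = 1691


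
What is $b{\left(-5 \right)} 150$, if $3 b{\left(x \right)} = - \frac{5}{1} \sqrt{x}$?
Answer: $- 250 i \sqrt{5} \approx - 559.02 i$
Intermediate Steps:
$b{\left(x \right)} = - \frac{5 \sqrt{x}}{3}$ ($b{\left(x \right)} = \frac{- \frac{5}{1} \sqrt{x}}{3} = \frac{\left(-5\right) 1 \sqrt{x}}{3} = \frac{\left(-5\right) \sqrt{x}}{3} = - \frac{5 \sqrt{x}}{3}$)
$b{\left(-5 \right)} 150 = - \frac{5 \sqrt{-5}}{3} \cdot 150 = - \frac{5 i \sqrt{5}}{3} \cdot 150 = - 250 i \sqrt{5}$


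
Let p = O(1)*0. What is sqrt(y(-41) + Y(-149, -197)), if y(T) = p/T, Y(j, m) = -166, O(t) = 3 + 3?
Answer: I*sqrt(166) ≈ 12.884*I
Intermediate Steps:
O(t) = 6
p = 0 (p = 6*0 = 0)
y(T) = 0 (y(T) = 0/T = 0)
sqrt(y(-41) + Y(-149, -197)) = sqrt(0 - 166) = sqrt(-166) = I*sqrt(166)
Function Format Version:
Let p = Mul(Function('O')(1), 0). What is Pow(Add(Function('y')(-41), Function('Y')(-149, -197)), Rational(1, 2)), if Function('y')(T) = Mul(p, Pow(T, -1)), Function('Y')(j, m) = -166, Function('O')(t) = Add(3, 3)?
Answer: Mul(I, Pow(166, Rational(1, 2))) ≈ Mul(12.884, I)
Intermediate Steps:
Function('O')(t) = 6
p = 0 (p = Mul(6, 0) = 0)
Function('y')(T) = 0 (Function('y')(T) = Mul(0, Pow(T, -1)) = 0)
Pow(Add(Function('y')(-41), Function('Y')(-149, -197)), Rational(1, 2)) = Pow(Add(0, -166), Rational(1, 2)) = Pow(-166, Rational(1, 2)) = Mul(I, Pow(166, Rational(1, 2)))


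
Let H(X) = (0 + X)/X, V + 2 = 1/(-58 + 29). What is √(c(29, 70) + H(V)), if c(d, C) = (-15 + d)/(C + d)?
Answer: √1243/33 ≈ 1.0684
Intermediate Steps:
c(d, C) = (-15 + d)/(C + d)
V = -59/29 (V = -2 + 1/(-58 + 29) = -2 + 1/(-29) = -2 - 1/29 = -59/29 ≈ -2.0345)
H(X) = 1 (H(X) = X/X = 1)
√(c(29, 70) + H(V)) = √((-15 + 29)/(70 + 29) + 1) = √(14/99 + 1) = √(113/99) = √1243/33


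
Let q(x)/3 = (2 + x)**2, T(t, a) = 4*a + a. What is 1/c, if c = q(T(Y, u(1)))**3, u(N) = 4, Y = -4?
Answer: 1/3061257408 ≈ 3.2666e-10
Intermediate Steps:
T(t, a) = 5*a
q(x) = 3*(2 + x)**2
c = 3061257408 (c = (3*(2 + 5*4)**2)**3 = (3*(2 + 20)**2)**3 = (3*22**2)**3 = (3*484)**3 = 1452**3 = 3061257408)
1/c = 1/3061257408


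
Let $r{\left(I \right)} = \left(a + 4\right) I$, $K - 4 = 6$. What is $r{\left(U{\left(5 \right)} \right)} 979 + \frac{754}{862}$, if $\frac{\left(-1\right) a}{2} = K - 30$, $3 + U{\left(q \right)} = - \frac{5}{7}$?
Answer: $- \frac{482707017}{3017} \approx -1.6 \cdot 10^{5}$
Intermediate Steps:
$K = 10$ ($K = 4 + 6 = 10$)
$U{\left(q \right)} = - \frac{26}{7}$ ($U{\left(q \right)} = -3 - \frac{5}{7} = - \frac{26}{7}$)
$a = 40$ ($a = - 2 \left(10 - 30\right) = \left(-2\right) \left(-20\right) = 40$)
$r{\left(I \right)} = 44 I$ ($r{\left(I \right)} = \left(40 + 4\right) I = 44 I$)
$r{\left(U{\left(5 \right)} \right)} 979 + \frac{754}{862} = 44 \left(- \frac{26}{7}\right) 979 + \frac{754}{862} = \left(- \frac{1144}{7}\right) 979 + 754 \cdot \frac{1}{862} = - \frac{1119976}{7} + \frac{377}{431} = - \frac{482707017}{3017}$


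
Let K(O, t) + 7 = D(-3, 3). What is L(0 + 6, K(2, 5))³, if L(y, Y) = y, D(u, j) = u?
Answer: 216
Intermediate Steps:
K(O, t) = -10 (K(O, t) = -7 - 3 = -10)
L(0 + 6, K(2, 5))³ = (0 + 6)³ = 6³ = 216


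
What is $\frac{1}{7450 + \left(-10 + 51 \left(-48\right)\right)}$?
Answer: $\frac{1}{4992} \approx 0.00020032$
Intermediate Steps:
$\frac{1}{7450 + \left(-10 + 51 \left(-48\right)\right)} = \frac{1}{7450 - 2458} = \frac{1}{4992}$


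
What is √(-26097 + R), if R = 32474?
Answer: √6377 ≈ 79.856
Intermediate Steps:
√(-26097 + R) = √(-26097 + 32474) = √6377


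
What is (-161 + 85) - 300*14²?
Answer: -58876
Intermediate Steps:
(-161 + 85) - 300*14² = -76 - 300*196 = -76 - 58800 = -58876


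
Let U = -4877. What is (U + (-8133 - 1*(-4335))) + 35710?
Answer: 27035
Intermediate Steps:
(U + (-8133 - 1*(-4335))) + 35710 = (-4877 + (-8133 - 1*(-4335))) + 35710 = (-4877 + (-8133 + 4335)) + 35710 = (-4877 - 3798) + 35710 = -8675 + 35710 = 27035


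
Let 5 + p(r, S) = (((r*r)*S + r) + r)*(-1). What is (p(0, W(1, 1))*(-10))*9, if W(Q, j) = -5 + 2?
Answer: 450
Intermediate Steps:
W(Q, j) = -3
p(r, S) = -5 - 2*r - S*r**2 (p(r, S) = -5 + (((r*r)*S + r) + r)*(-1) = -5 + ((r**2*S + r) + r)*(-1) = -5 + ((S*r**2 + r) + r)*(-1) = -5 + ((r + S*r**2) + r)*(-1) = -5 + (2*r + S*r**2)*(-1) = -5 + (-2*r - S*r**2) = -5 - 2*r - S*r**2)
(p(0, W(1, 1))*(-10))*9 = ((-5 - 2*0 - 1*(-3)*0**2)*(-10))*9 = ((-5 + 0 - 1*(-3)*0)*(-10))*9 = ((-5 + 0 + 0)*(-10))*9 = -5*(-10)*9 = 50*9 = 450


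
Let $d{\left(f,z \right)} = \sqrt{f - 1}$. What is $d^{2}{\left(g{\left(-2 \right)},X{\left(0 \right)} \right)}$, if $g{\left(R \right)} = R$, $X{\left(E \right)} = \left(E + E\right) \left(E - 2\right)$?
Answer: $-3$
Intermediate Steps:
$X{\left(E \right)} = 2 E \left(-2 + E\right)$
$d{\left(f,z \right)} = \sqrt{-1 + f}$
$d^{2}{\left(g{\left(-2 \right)},X{\left(0 \right)} \right)} = \left(\sqrt{-1 - 2}\right)^{2} = \left(\sqrt{-3}\right)^{2} = \left(i \sqrt{3}\right)^{2} = -3$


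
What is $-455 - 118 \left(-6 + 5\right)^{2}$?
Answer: $-573$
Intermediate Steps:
$-455 - 118 \left(-6 + 5\right)^{2} = -455 - 118 \left(-1\right)^{2} = -455 - 118 = -573$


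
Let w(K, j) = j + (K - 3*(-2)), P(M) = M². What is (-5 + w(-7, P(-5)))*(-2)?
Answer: -38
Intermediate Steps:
w(K, j) = 6 + K + j (w(K, j) = j + (K + 6) = j + (6 + K) = 6 + K + j)
(-5 + w(-7, P(-5)))*(-2) = (-5 + (6 - 7 + (-5)²))*(-2) = (-5 + (6 - 7 + 25))*(-2) = (-5 + 24)*(-2) = 19*(-2) = -38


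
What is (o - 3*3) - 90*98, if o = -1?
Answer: -8830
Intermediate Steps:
(o - 3*3) - 90*98 = (-1 - 3*3) - 90*98 = (-1 - 9) - 8820 = -10 - 8820 = -8830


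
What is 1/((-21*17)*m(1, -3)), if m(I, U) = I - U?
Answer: -1/1428 ≈ -0.00070028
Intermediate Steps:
1/((-21*17)*m(1, -3)) = 1/((-21*17)*(1 - 1*(-3))) = 1/(-357*(1 + 3)) = 1/(-357*4) = 1/(-1428) = -1/1428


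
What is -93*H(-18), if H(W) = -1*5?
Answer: 465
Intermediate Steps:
H(W) = -5
-93*H(-18) = -93*(-5) = 465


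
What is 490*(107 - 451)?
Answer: -168560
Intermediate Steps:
490*(107 - 451) = 490*(-344) = -168560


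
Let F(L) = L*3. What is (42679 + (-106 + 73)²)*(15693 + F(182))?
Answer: 710748552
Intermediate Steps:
F(L) = 3*L
(42679 + (-106 + 73)²)*(15693 + F(182)) = (42679 + (-106 + 73)²)*(15693 + 3*182) = (42679 + (-33)²)*(15693 + 546) = (42679 + 1089)*16239 = 43768*16239 = 710748552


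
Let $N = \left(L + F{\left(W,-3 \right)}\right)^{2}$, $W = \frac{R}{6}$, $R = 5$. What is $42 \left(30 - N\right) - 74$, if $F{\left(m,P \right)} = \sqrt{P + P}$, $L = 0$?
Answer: $1438$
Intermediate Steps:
$W = \frac{5}{6} \approx 0.83333$
$F{\left(m,P \right)} = \sqrt{2} \sqrt{P}$ ($F{\left(m,P \right)} = \sqrt{2 P} = \sqrt{2} \sqrt{P}$)
$N = -6$ ($N = \left(0 + \sqrt{2} \sqrt{-3}\right)^{2} = \left(0 + \sqrt{2} i \sqrt{3}\right)^{2} = \left(0 + i \sqrt{6}\right)^{2} = \left(i \sqrt{6}\right)^{2} = -6$)
$42 \left(30 - N\right) - 74 = 42 \left(30 - -6\right) - 74 = 42 \left(30 + 6\right) - 74 = 42 \cdot 36 - 74 = 1512 - 74 = 1438$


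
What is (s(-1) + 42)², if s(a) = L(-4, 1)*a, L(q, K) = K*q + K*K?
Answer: 2025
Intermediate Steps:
L(q, K) = K² + K*q (L(q, K) = K*q + K² = K² + K*q)
s(a) = -3*a (s(a) = (1*(1 - 4))*a = (1*(-3))*a = -3*a)
(s(-1) + 42)² = (-3*(-1) + 42)² = (3 + 42)² = 45² = 2025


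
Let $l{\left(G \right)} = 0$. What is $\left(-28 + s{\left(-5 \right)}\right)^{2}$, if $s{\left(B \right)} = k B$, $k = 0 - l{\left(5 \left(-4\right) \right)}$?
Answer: $784$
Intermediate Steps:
$k = 0$ ($k = 0 - 0 = 0 + 0 = 0$)
$s{\left(B \right)} = 0$ ($s{\left(B \right)} = 0 B = 0$)
$\left(-28 + s{\left(-5 \right)}\right)^{2} = \left(-28 + 0\right)^{2} = \left(-28\right)^{2} = 784$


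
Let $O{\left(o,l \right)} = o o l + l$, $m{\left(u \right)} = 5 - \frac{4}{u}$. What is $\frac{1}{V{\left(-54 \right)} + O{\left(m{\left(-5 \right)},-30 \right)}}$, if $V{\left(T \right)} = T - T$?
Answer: $- \frac{5}{5196} \approx -0.00096228$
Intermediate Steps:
$O{\left(o,l \right)} = l + l o^{2}$ ($O{\left(o,l \right)} = o^{2} l + l = l o^{2} + l = l + l o^{2}$)
$V{\left(T \right)} = 0$
$\frac{1}{V{\left(-54 \right)} + O{\left(m{\left(-5 \right)},-30 \right)}} = \frac{1}{0 - 30 \left(1 + \left(5 - \frac{4}{-5}\right)^{2}\right)} = \frac{1}{0 - 30 \left(1 + \left(5 - - \frac{4}{5}\right)^{2}\right)} = \frac{1}{0 - 30 \left(1 + \left(5 + \frac{4}{5}\right)^{2}\right)} = \frac{1}{0 - 30 \left(1 + \left(\frac{29}{5}\right)^{2}\right)} = \frac{1}{0 - 30 \left(1 + \frac{841}{25}\right)} = \frac{1}{0 - \frac{5196}{5}} = \frac{1}{- \frac{5196}{5}} = - \frac{5}{5196}$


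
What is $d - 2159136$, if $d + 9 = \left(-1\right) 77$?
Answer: $-2159222$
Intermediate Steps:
$d = -86$ ($d = -9 - 77 = -86$)
$d - 2159136 = -86 - 2159136 = -2159222$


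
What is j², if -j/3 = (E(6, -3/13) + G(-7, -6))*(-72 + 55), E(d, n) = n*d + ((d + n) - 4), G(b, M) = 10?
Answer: 47403225/169 ≈ 2.8049e+5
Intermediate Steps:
E(d, n) = -4 + d + n + d*n (E(d, n) = d*n + (-4 + d + n) = -4 + d + n + d*n)
j = 6885/13 (j = -3*((-4 + 6 - 3/13 + 6*(-3/13)) + 10)*(-72 + 55) = -3*((-4 + 6 - 3*1/13 + 6*(-3*1/13)) + 10)*(-17) = -3*((-4 + 6 - 3/13 + 6*(-3/13)) + 10)*(-17) = -3*((-4 + 6 - 3/13 - 18/13) + 10)*(-17) = -3*(5/13 + 10)*(-17) = -405*(-17)/13 = -3*(-2295/13) = 6885/13 ≈ 529.62)
j² = (6885/13)² = 47403225/169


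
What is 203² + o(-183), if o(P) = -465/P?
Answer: 2513904/61 ≈ 41212.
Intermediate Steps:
203² + o(-183) = 203² - 465/(-183) = 41209 - 465*(-1/183) = 41209 + 155/61 = 2513904/61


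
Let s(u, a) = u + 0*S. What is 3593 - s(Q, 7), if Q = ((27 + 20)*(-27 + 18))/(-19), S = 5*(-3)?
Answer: 67844/19 ≈ 3570.7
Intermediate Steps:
S = -15
Q = 423/19 (Q = (47*(-9))*(-1/19) = -423*(-1/19) = 423/19 ≈ 22.263)
s(u, a) = u (s(u, a) = u + 0*(-15) = u + 0 = u)
3593 - s(Q, 7) = 3593 - 1*423/19 = 3593 - 423/19 = 67844/19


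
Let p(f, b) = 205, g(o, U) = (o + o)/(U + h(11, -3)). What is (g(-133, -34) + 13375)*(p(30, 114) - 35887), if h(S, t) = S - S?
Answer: -8117940456/17 ≈ -4.7753e+8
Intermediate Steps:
h(S, t) = 0
g(o, U) = 2*o/U (g(o, U) = (o + o)/(U + 0) = (2*o)/U = 2*o/U)
(g(-133, -34) + 13375)*(p(30, 114) - 35887) = (2*(-133)/(-34) + 13375)*(205 - 35887) = (2*(-133)*(-1/34) + 13375)*(-35682) = (133/17 + 13375)*(-35682) = (227508/17)*(-35682) = -8117940456/17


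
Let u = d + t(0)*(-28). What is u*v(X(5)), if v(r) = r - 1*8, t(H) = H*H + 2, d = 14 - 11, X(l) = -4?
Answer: 636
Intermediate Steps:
d = 3
t(H) = 2 + H² (t(H) = H² + 2 = 2 + H²)
v(r) = -8 + r (v(r) = r - 8 = -8 + r)
u = -53 (u = 3 + (2 + 0²)*(-28) = 3 + (2 + 0)*(-28) = 3 + 2*(-28) = 3 - 56 = -53)
u*v(X(5)) = -53*(-8 - 4) = -53*(-12) = 636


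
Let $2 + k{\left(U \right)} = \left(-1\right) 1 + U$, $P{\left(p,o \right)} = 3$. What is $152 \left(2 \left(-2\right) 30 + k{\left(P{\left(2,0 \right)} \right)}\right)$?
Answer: $-18240$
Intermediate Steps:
$k{\left(U \right)} = -3 + U$ ($k{\left(U \right)} = -2 + \left(\left(-1\right) 1 + U\right) = -2 + \left(-1 + U\right) = -3 + U$)
$152 \left(2 \left(-2\right) 30 + k{\left(P{\left(2,0 \right)} \right)}\right) = 152 \left(2 \left(-2\right) 30 + \left(-3 + 3\right)\right) = 152 \left(\left(-4\right) 30 + 0\right) = 152 \left(-120 + 0\right) = 152 \left(-120\right) = -18240$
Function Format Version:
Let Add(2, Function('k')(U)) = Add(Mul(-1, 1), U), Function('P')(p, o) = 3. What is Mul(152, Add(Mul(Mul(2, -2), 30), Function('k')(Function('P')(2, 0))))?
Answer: -18240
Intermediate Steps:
Function('k')(U) = Add(-3, U) (Function('k')(U) = Add(-2, Add(Mul(-1, 1), U)) = Add(-2, Add(-1, U)) = Add(-3, U))
Mul(152, Add(Mul(Mul(2, -2), 30), Function('k')(Function('P')(2, 0)))) = Mul(152, Add(Mul(Mul(2, -2), 30), Add(-3, 3))) = Mul(152, Add(Mul(-4, 30), 0)) = Mul(152, Add(-120, 0)) = Mul(152, -120) = -18240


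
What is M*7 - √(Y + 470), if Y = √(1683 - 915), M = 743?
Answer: 5201 - √(470 + 16*√3) ≈ 5178.7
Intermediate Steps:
Y = 16*√3 (Y = √768 = 16*√3 ≈ 27.713)
M*7 - √(Y + 470) = 743*7 - √(16*√3 + 470) = 5201 - √(470 + 16*√3)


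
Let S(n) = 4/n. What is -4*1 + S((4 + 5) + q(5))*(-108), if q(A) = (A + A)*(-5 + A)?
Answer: -52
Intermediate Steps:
q(A) = 2*A*(-5 + A) (q(A) = (2*A)*(-5 + A) = 2*A*(-5 + A))
-4*1 + S((4 + 5) + q(5))*(-108) = -4*1 + (4/((4 + 5) + 2*5*(-5 + 5)))*(-108) = -4 + (4/(9 + 2*5*0))*(-108) = -4 + (4/(9 + 0))*(-108) = -4 + (4/9)*(-108) = -4 - 48 = -52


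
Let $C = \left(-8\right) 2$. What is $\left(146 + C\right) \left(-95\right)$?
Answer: $-12350$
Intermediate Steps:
$C = -16$
$\left(146 + C\right) \left(-95\right) = \left(146 - 16\right) \left(-95\right) = 130 \left(-95\right) = -12350$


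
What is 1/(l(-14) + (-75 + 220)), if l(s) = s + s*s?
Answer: 1/327 ≈ 0.0030581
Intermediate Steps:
l(s) = s + s**2
1/(l(-14) + (-75 + 220)) = 1/(-14*(1 - 14) + (-75 + 220)) = 1/(-14*(-13) + 145) = 1/(182 + 145) = 1/327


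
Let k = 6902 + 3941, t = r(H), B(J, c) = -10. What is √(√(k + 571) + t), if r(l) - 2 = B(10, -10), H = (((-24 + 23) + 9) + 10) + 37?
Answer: √(-8 + √11414) ≈ 9.9417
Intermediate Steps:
H = 55 (H = ((-1 + 9) + 10) + 37 = (8 + 10) + 37 = 18 + 37 = 55)
r(l) = -8 (r(l) = 2 - 10 = -8)
t = -8
k = 10843
√(√(k + 571) + t) = √(√(10843 + 571) - 8) = √(√11414 - 8) = √(-8 + √11414)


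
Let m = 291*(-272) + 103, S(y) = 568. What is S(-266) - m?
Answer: 79617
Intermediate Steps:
m = -79049 (m = -79152 + 103 = -79049)
S(-266) - m = 568 - 1*(-79049) = 568 + 79049 = 79617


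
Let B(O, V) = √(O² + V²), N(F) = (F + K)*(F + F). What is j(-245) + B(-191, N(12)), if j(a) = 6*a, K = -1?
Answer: -1470 + √106177 ≈ -1144.2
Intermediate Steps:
N(F) = 2*F*(-1 + F) (N(F) = (F - 1)*(F + F) = (-1 + F)*(2*F) = 2*F*(-1 + F))
j(-245) + B(-191, N(12)) = 6*(-245) + √((-191)² + (2*12*(-1 + 12))²) = -1470 + √(36481 + (2*12*11)²) = -1470 + √(36481 + 264²) = -1470 + √(36481 + 69696) = -1470 + √106177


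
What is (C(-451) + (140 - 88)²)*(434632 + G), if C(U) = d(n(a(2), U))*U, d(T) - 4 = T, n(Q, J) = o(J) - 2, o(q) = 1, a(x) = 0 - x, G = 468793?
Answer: 1220527175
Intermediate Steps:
a(x) = -x
n(Q, J) = -1 (n(Q, J) = 1 - 2 = -1)
d(T) = 4 + T
C(U) = 3*U (C(U) = (4 - 1)*U = 3*U)
(C(-451) + (140 - 88)²)*(434632 + G) = (3*(-451) + (140 - 88)²)*(434632 + 468793) = (-1353 + 52²)*903425 = (-1353 + 2704)*903425 = 1351*903425 = 1220527175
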